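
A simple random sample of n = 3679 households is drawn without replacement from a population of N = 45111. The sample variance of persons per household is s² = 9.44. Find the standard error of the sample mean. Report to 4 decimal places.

Under SRS without replacement, Var(ȳ) = (1 − f)·s²/n with f = n/N = 3679/45111 = 0.08155439.
Var(ȳ) = (1 − 0.08155439)·9.44/3679 = 0.91844561·0.0025659147 = 0.0023566531.
SE(ȳ) = √(0.0023566531) = 0.0485.

0.0485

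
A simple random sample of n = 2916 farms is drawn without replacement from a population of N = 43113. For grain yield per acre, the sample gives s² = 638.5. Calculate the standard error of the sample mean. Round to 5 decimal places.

Under SRS without replacement, Var(ȳ) = (1 − f)·s²/n with f = n/N = 2916/43113 = 0.06763621.
Var(ȳ) = (1 − 0.06763621)·638.5/2916 = 0.93236379·0.21896433 = 0.20415442.
SE(ȳ) = √(0.20415442) = 0.45183.

0.45183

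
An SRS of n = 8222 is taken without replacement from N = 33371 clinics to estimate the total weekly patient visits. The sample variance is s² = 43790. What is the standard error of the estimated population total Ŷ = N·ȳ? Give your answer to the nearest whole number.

Var(Ŷ) = N²·Var(ȳ) = N²·(1 − n/N)·s²/n.
f = 8222/33371 = 0.24638159; Var(ȳ) = 0.75361841·43790/8222 = 4.0137376.
Var(Ŷ) = 33371² · 4.0137376 = 4.4697931 × 10^9.
SE(Ŷ) = √(4.4697931 × 10^9) = 66857.

66857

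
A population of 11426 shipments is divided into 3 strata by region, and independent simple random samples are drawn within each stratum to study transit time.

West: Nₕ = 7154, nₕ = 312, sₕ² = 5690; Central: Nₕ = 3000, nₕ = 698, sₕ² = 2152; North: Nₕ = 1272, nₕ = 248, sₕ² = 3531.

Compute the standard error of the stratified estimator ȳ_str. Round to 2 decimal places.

2.67

Var(ȳ_str) = Σₕ Wₕ²(1 − fₕ)sₕ²/nₕ with Wₕ = Nₕ/N, N = 11426.
West: Wₕ = 0.62611588; term = 0.62611588²·(1 − 0.04361197)·5690/312 = 6.8375614.
Central: Wₕ = 0.26255908; term = 0.26255908²·(1 − 0.23266667)·2152/698 = 0.16308912.
North: Wₕ = 0.11132505; term = 0.11132505²·(1 − 0.19496855)·3531/248 = 0.14205112.
Sum = 7.1427016.
SE = √(7.1427016) = 2.67.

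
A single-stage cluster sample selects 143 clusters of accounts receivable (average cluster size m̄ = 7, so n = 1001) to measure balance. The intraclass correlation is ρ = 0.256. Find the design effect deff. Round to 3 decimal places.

deff = 1 + (7 − 1)·0.256 = 1 + 1.536 = 2.536.

2.536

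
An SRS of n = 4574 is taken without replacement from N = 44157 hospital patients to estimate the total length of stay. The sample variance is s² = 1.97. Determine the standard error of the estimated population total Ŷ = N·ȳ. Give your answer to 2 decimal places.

Var(Ŷ) = N²·Var(ȳ) = N²·(1 − n/N)·s²/n.
f = 4574/44157 = 0.10358494; Var(ȳ) = 0.89641506·1.97/4574 = 3.860817 × 10^-4.
Var(Ŷ) = 44157² · (3.860817 × 10^-4) = 752797.79.
SE(Ŷ) = √(752797.79) = 867.64.

867.64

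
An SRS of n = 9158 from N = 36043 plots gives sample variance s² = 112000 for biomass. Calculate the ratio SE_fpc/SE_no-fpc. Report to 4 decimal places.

0.8637

f = n/N = 9158/36043 = 0.25408540.
SE_no-fpc = √(s²/n) = 3.4971052; SE_fpc = √((1−f)s²/n) = 3.020322.
Ratio = √(1−f) = 0.86366348.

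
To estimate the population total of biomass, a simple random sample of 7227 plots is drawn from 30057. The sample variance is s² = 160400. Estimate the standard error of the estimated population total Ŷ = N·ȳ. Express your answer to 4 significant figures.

Var(Ŷ) = N²·Var(ȳ) = N²·(1 − n/N)·s²/n.
f = 7227/30057 = 0.24044316; Var(ȳ) = 0.75955684·160400/7227 = 16.858021.
Var(Ŷ) = 30057² · 16.858021 = 1.5229928 × 10^10.
SE(Ŷ) = √(1.5229928 × 10^10) = 123400.

123400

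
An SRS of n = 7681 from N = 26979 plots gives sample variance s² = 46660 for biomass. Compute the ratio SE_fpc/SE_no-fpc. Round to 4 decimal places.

f = n/N = 7681/26979 = 0.28470292.
SE_no-fpc = √(s²/n) = 2.4646967; SE_fpc = √((1−f)s²/n) = 2.0845231.
Ratio = √(1−f) = 0.84575238.

0.8458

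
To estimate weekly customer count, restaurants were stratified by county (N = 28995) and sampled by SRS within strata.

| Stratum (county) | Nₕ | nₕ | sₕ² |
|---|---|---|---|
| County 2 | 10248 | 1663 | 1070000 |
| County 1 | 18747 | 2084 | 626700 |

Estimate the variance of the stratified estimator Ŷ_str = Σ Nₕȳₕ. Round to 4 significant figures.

Var(Ŷ_str) = Σₕ Nₕ²(1 − fₕ)sₕ²/nₕ.
County 2: 10248²·(1 − 1663/10248)·1070000/1663 = 5.6607105 × 10^10.
County 1: 18747²·(1 − 2084/18747)·626700/2084 = 9.3939221 × 10^10.
Sum = 1.5054633 × 10^11.

1.505 × 10^11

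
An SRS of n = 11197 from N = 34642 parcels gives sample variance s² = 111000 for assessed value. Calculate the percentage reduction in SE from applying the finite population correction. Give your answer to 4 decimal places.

f = n/N = 11197/34642 = 0.32322037.
SE_no-fpc = √(s²/n) = 3.1485504; SE_fpc = √((1−f)s²/n) = 2.5902059.
Ratio = √(1−f) = 0.82266617. Reduction = 100·(1 − 0.82266617) = 17.7334%.

17.7334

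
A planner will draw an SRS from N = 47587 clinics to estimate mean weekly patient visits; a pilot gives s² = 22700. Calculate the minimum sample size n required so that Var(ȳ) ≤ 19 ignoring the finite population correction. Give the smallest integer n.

1195

Without fpc, n₀ = s²/D = 22700/19 = 1194.7368.
Rounding up, n = 1195.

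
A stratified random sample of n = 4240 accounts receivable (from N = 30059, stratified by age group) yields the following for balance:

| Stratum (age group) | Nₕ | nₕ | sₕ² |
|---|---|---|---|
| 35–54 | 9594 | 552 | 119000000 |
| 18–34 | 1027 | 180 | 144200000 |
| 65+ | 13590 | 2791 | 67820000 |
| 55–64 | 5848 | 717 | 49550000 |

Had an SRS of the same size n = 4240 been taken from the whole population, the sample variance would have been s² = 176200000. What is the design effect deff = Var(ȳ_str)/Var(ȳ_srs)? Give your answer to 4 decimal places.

Var(ȳ_str) = Σ Wₕ²(1−fₕ)sₕ²/nₕ with Wₕ = Nₕ/30059:
  35–54: (9594/30059)²·(1−552/9594)·119000000/552 = 20697.746
  18–34: (1027/30059)²·(1−180/1027)·144200000/180 = 771.25422
  65+: (13590/30059)²·(1−2791/13590)·67820000/2791 = 3946.8615
  55–64: (5848/30059)²·(1−717/5848)·49550000/717 = 2295.0113
  → Var(ȳ_str) = 27710.873.
Var(ȳ_srs) = (1 − 4240/30059)·176200000/4240 = 35694.799.
deff = 27710.873 / 35694.799 = 0.7763.

0.7763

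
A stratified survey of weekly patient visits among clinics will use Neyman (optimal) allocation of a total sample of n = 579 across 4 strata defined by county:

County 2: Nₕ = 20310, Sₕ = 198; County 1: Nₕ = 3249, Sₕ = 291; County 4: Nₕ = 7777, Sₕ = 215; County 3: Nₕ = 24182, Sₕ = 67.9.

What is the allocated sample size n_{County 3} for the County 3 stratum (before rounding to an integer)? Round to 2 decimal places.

Neyman allocation: nₕ = n·NₕSₕ / Σⱼ NⱼSⱼ.
Σ NⱼSⱼ = 20310·198 + 3249·291 + 7777·215 + 24182·67.9 = 8.2808518 × 10^6.
n_{County 3} = 579·24182·67.9 / (8.2808518 × 10^6) = 114.81.

114.81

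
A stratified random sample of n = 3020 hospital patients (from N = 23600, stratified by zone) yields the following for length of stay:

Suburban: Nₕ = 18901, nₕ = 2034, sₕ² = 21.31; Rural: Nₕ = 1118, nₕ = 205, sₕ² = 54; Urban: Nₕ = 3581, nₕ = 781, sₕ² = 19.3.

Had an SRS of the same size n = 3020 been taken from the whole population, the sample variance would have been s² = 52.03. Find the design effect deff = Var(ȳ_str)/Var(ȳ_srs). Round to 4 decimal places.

0.4609

Var(ȳ_str) = Σ Wₕ²(1−fₕ)sₕ²/nₕ with Wₕ = Nₕ/23600:
  Suburban: (18901/23600)²·(1−2034/18901)·21.31/2034 = 0.0059969596
  Rural: (1118/23600)²·(1−205/1118)·54/205 = 4.8275688 × 10^-4
  Urban: (3581/23600)²·(1−781/3581)·19.3/781 = 4.4488178 × 10^-4
  → Var(ȳ_str) = 0.0069245983.
Var(ȳ_srs) = (1 − 3020/23600)·52.03/3020 = 0.015023816.
deff = 0.0069245983 / 0.015023816 = 0.4609.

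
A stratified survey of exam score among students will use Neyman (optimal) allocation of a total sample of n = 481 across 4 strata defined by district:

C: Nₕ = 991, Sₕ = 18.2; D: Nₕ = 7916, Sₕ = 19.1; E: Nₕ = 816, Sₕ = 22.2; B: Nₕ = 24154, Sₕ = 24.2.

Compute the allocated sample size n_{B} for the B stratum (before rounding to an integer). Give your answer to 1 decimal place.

364.3

Neyman allocation: nₕ = n·NₕSₕ / Σⱼ NⱼSⱼ.
Σ NⱼSⱼ = 991·18.2 + 7916·19.1 + 816·22.2 + 24154·24.2 = 771873.8.
n_{B} = 481·24154·24.2 / 771873.8 = 364.3.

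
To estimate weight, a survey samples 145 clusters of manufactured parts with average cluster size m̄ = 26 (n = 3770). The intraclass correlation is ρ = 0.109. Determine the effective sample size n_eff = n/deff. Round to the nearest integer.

1012

deff = 1 + (26 − 1)·0.109 = 1 + 2.725 = 3.725.
n_eff = 3770 / 3.725 = 1012.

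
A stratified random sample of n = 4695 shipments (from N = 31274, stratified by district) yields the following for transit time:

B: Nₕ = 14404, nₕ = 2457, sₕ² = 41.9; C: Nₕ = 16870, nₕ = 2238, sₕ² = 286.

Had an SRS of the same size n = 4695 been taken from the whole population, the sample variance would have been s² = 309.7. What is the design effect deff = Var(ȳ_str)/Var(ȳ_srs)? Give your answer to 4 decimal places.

0.6288

Var(ȳ_str) = Σ Wₕ²(1−fₕ)sₕ²/nₕ with Wₕ = Nₕ/31274:
  B: (14404/31274)²·(1−2457/14404)·41.9/2457 = 0.0030004333
  C: (16870/31274)²·(1−2238/16870)·286/2238 = 0.03225209
  → Var(ȳ_str) = 0.035252523.
Var(ȳ_srs) = (1 − 4695/31274)·309.7/4695 = 0.056060997.
deff = 0.035252523 / 0.056060997 = 0.6288.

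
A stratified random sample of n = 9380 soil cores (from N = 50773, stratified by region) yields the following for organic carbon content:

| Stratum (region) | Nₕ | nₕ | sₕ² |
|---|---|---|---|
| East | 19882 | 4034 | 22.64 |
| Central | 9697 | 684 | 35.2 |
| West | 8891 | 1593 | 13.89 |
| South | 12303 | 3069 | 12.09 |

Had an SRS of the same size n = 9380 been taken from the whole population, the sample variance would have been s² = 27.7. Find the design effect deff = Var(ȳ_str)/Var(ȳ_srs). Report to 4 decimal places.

1.1729

Var(ȳ_str) = Σ Wₕ²(1−fₕ)sₕ²/nₕ with Wₕ = Nₕ/50773:
  East: (19882/50773)²·(1−4034/19882)·22.64/4034 = 6.8597677 × 10^-4
  Central: (9697/50773)²·(1−684/9697)·35.2/684 = 0.0017447278
  West: (8891/50773)²·(1−1593/8891)·13.89/1593 = 2.1947006 × 10^-4
  South: (12303/50773)²·(1−3069/12303)·12.09/3069 = 1.7360597 × 10^-4
  → Var(ȳ_str) = 0.0028237806.
Var(ȳ_srs) = (1 − 9380/50773)·27.7/9380 = 0.0024075261.
deff = 0.0028237806 / 0.0024075261 = 1.1729.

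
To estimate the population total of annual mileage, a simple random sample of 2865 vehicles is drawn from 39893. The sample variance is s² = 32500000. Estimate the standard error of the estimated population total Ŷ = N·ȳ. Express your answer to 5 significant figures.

4.0935 × 10^6

Var(Ŷ) = N²·Var(ȳ) = N²·(1 − n/N)·s²/n.
f = 2865/39893 = 0.07181711; Var(ȳ) = 0.92818289·32500000/2865 = 10529.125.
Var(Ŷ) = 39893² · 10529.125 = 1.6756591 × 10^13.
SE(Ŷ) = √(1.6756591 × 10^13) = 4.0935 × 10^6.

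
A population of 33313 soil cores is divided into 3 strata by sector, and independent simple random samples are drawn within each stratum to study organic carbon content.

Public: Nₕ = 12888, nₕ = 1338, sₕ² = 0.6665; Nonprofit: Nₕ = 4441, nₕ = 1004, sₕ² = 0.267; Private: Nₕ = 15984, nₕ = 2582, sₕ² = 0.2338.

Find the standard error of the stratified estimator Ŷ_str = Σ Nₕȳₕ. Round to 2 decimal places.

Var(Ŷ_str) = Σₕ Nₕ²(1 − fₕ)sₕ²/nₕ.
Public: 12888²·(1 − 1338/12888)·0.6665/1338 = 74150.068.
Nonprofit: 4441²·(1 − 1004/4441)·0.267/1004 = 4059.1757.
Private: 15984²·(1 − 2582/15984)·0.2338/2582 = 19397.392.
Sum = 97606.636.
SE = √(97606.636) = 312.42.

312.42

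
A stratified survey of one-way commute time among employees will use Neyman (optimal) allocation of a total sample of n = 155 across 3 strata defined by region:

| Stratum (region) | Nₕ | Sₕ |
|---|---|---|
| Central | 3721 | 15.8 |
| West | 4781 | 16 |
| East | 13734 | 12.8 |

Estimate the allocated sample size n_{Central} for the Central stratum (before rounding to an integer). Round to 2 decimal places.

29.29

Neyman allocation: nₕ = n·NₕSₕ / Σⱼ NⱼSⱼ.
Σ NⱼSⱼ = 3721·15.8 + 4781·16 + 13734·12.8 = 311083.
n_{Central} = 155·3721·15.8 / 311083 = 29.29.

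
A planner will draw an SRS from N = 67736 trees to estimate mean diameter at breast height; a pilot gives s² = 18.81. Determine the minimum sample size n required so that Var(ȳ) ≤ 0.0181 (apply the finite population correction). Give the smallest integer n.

Without fpc, n₀ = s²/D = 18.81/0.0181 = 1039.2265.
With fpc, (1 − n/N)·s²/n ≤ D requires n ≥ n₀/(1 + n₀/N) = 1039.2265/(1 + 1039.2265/67736) = 1023.5233.
Rounding up, n = 1024.

1024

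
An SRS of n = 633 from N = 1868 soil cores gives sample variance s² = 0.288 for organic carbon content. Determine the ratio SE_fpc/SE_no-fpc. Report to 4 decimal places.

0.8131

f = n/N = 633/1868 = 0.33886510.
SE_no-fpc = √(s²/n) = 0.021330174; SE_fpc = √((1−f)s²/n) = 0.017343607.
Ratio = √(1−f) = 0.81310203.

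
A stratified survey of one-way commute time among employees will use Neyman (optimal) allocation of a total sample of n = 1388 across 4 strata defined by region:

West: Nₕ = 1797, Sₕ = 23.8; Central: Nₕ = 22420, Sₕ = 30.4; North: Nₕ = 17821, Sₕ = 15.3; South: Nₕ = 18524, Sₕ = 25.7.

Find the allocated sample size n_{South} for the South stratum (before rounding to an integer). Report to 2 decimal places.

448.58

Neyman allocation: nₕ = n·NₕSₕ / Σⱼ NⱼSⱼ.
Σ NⱼSⱼ = 1797·23.8 + 22420·30.4 + 17821·15.3 + 18524·25.7 = 1.4730647 × 10^6.
n_{South} = 1388·18524·25.7 / (1.4730647 × 10^6) = 448.58.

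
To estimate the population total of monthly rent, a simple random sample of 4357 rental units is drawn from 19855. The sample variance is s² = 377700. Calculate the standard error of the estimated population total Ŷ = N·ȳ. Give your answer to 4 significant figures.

Var(Ŷ) = N²·Var(ȳ) = N²·(1 − n/N)·s²/n.
f = 4357/19855 = 0.21944095; Var(ȳ) = 0.78055905·377700/4357 = 67.665172.
Var(Ŷ) = 19855² · 67.665172 = 2.6675033 × 10^10.
SE(Ŷ) = √(2.6675033 × 10^10) = 163300.

163300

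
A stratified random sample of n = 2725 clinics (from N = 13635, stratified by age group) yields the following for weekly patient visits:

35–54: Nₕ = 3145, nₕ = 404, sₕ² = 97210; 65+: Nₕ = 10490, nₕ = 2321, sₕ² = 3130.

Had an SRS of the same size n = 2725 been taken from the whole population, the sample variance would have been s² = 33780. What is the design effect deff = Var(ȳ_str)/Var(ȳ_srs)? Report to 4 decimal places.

1.1875

Var(ȳ_str) = Σ Wₕ²(1−fₕ)sₕ²/nₕ with Wₕ = Nₕ/13635:
  35–54: (3145/13635)²·(1−404/3145)·97210/404 = 11.15704
  65+: (10490/13635)²·(1−2321/10490)·3130/2321 = 0.62158897
  → Var(ȳ_str) = 11.778629.
Var(ȳ_srs) = (1 − 2725/13635)·33780/2725 = 9.9188825.
deff = 11.778629 / 9.9188825 = 1.1875.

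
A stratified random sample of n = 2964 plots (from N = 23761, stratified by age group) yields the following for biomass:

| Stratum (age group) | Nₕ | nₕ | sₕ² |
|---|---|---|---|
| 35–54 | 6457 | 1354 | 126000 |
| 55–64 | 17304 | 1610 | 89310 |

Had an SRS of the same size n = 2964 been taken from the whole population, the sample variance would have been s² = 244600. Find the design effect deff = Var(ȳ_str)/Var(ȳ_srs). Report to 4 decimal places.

Var(ȳ_str) = Σ Wₕ²(1−fₕ)sₕ²/nₕ with Wₕ = Nₕ/23761:
  35–54: (6457/23761)²·(1−1354/6457)·126000/1354 = 5.4309875
  55–64: (17304/23761)²·(1−1610/17304)·89310/1610 = 26.682403
  → Var(ȳ_str) = 32.113391.
Var(ȳ_srs) = (1 − 2964/23761)·244600/2964 = 72.229437.
deff = 32.113391 / 72.229437 = 0.4446.

0.4446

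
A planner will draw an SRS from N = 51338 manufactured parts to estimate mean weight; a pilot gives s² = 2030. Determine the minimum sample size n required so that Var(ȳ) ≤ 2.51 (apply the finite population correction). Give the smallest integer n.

797

Without fpc, n₀ = s²/D = 2030/2.51 = 808.7649.
With fpc, (1 − n/N)·s²/n ≤ D requires n ≥ n₀/(1 + n₀/N) = 808.7649/(1 + 808.7649/51338) = 796.2214.
Rounding up, n = 797.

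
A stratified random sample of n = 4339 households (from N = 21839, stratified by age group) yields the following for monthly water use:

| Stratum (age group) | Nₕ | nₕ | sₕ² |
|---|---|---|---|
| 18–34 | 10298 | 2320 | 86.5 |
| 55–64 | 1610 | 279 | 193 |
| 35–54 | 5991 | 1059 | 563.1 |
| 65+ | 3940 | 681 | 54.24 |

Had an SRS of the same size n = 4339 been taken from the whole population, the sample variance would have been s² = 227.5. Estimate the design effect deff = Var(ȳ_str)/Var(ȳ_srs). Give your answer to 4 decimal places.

1.0619

Var(ȳ_str) = Σ Wₕ²(1−fₕ)sₕ²/nₕ with Wₕ = Nₕ/21839:
  18–34: (10298/21839)²·(1−2320/10298)·86.5/2320 = 0.0064225803
  55–64: (1610/21839)²·(1−279/1610)·193/279 = 0.0031080754
  35–54: (5991/21839)²·(1−1059/5991)·563.1/1059 = 0.032941734
  65+: (3940/21839)²·(1−681/3940)·54.24/681 = 0.0021443104
  → Var(ȳ_str) = 0.0446167.
Var(ȳ_srs) = (1 − 4339/21839)·227.5/4339 = 0.042014292.
deff = 0.0446167 / 0.042014292 = 1.0619.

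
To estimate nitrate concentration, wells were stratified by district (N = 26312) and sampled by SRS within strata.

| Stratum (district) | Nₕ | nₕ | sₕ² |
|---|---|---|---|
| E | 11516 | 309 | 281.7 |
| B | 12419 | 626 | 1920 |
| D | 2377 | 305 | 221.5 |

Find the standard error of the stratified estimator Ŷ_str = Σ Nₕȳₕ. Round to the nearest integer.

23884

Var(Ŷ_str) = Σₕ Nₕ²(1 − fₕ)sₕ²/nₕ.
E: 11516²·(1 − 309/11516)·281.7/309 = 1.1765744 × 10^8.
B: 12419²·(1 − 626/12419)·1920/626 = 4.4919801 × 10^8.
D: 2377²·(1 − 305/2377)·221.5/305 = 3.5767849 × 10^6.
Sum = 5.7043223 × 10^8.
SE = √(5.7043223 × 10^8) = 23884.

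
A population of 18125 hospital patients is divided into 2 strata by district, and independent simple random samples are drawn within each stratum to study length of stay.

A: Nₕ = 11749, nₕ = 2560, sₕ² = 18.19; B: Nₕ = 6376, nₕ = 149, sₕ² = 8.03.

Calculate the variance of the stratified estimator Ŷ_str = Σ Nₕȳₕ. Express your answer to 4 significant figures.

Var(Ŷ_str) = Σₕ Nₕ²(1 − fₕ)sₕ²/nₕ.
A: 11749²·(1 − 2560/11749)·18.19/2560 = 767117.5.
B: 6376²·(1 − 149/6376)·8.03/149 = 2.1397176 × 10^6.
Sum = 2.9068351 × 10^6.

2.907 × 10^6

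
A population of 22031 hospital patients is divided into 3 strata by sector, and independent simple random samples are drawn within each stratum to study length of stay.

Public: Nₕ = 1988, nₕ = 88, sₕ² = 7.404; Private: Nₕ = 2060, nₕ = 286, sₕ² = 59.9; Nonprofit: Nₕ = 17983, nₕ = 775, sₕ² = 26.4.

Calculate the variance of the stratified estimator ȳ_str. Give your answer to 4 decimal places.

Var(ȳ_str) = Σₕ Wₕ²(1 − fₕ)sₕ²/nₕ with Wₕ = Nₕ/N, N = 22031.
Public: Wₕ = 0.09023648; term = 0.09023648²·(1 − 0.04426559)·7.404/88 = 6.5476476 × 10^-4.
Private: Wₕ = 0.09350461; term = 0.09350461²·(1 − 0.13883495)·59.9/286 = 0.0015769329.
Nonprofit: Wₕ = 0.81625891; term = 0.81625891²·(1 − 0.04309626)·26.4/775 = 0.021718326.
Sum = 0.023950024.

0.0240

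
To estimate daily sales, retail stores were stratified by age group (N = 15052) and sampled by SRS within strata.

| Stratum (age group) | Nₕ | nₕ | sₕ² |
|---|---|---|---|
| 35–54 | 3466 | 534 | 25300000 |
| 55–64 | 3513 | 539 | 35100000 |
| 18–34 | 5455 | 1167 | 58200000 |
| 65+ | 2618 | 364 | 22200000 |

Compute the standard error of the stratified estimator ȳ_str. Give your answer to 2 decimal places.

108.93

Var(ȳ_str) = Σₕ Wₕ²(1 − fₕ)sₕ²/nₕ with Wₕ = Nₕ/N, N = 15052.
35–54: Wₕ = 0.23026840; term = 0.23026840²·(1 − 0.15406809)·25300000/534 = 2125.1196.
55–64: Wₕ = 0.23339091; term = 0.23339091²·(1 − 0.15343012)·35100000/539 = 3002.9565.
18–34: Wₕ = 0.36241031; term = 0.36241031²·(1 − 0.21393217)·58200000/1167 = 5148.8856.
65+: Wₕ = 0.17393037; term = 0.17393037²·(1 − 0.13903743)·22200000/364 = 1588.4982.
Sum = 11865.46.
SE = √(11865.46) = 108.93.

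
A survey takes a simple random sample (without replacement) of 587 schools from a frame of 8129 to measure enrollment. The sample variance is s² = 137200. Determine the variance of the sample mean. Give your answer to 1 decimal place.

216.9

Under SRS without replacement, Var(ȳ) = (1 − f)·s²/n with f = n/N = 587/8129 = 0.07221060.
Var(ȳ) = (1 − 0.07221060)·137200/587 = 0.92778940·233.73083 = 216.85299.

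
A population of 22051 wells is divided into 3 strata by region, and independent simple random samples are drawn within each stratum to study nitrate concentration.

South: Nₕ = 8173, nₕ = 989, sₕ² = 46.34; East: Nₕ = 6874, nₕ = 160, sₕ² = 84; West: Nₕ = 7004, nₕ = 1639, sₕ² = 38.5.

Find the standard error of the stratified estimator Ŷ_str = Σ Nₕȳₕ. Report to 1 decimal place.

5278.6

Var(Ŷ_str) = Σₕ Nₕ²(1 − fₕ)sₕ²/nₕ.
South: 8173²·(1 − 989/8173)·46.34/989 = 2.7511075 × 10^6.
East: 6874²·(1 − 160/6874)·84/160 = 2.4229819 × 10^7.
West: 7004²·(1 − 1639/7004)·38.5/1639 = 882668.52.
Sum = 2.7863595 × 10^7.
SE = √(2.7863595 × 10^7) = 5278.6.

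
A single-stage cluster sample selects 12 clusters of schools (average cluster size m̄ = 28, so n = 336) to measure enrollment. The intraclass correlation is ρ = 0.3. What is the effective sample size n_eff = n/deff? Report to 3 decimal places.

deff = 1 + (28 − 1)·0.3 = 1 + 8.1 = 9.1.
n_eff = 336 / 9.1 = 36.923.

36.923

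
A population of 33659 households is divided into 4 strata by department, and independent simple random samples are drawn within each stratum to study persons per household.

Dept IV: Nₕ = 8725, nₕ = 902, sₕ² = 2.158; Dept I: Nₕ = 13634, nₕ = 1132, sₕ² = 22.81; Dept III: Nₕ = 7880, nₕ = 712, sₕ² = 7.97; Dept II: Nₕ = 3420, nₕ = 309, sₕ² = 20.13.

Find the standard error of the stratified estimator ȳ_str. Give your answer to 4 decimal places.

0.0659

Var(ȳ_str) = Σₕ Wₕ²(1 − fₕ)sₕ²/nₕ with Wₕ = Nₕ/N, N = 33659.
Dept IV: Wₕ = 0.25921745; term = 0.25921745²·(1 − 0.10338109)·2.158/902 = 1.4413892 × 10^-4.
Dept I: Wₕ = 0.40506254; term = 0.40506254²·(1 − 0.08302772)·22.81/1132 = 0.0030316511.
Dept III: Wₕ = 0.23411272; term = 0.23411272²·(1 − 0.09035533)·7.97/712 = 5.5808471 × 10^-4.
Dept II: Wₕ = 0.10160730; term = 0.10160730²·(1 − 0.09035088)·20.13/309 = 6.1179933 × 10^-4.
Sum = 0.0043456741.
SE = √(0.0043456741) = 0.0659.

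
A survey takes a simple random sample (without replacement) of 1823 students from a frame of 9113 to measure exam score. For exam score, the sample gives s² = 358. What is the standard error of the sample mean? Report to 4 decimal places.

Under SRS without replacement, Var(ȳ) = (1 − f)·s²/n with f = n/N = 1823/9113 = 0.20004389.
Var(ȳ) = (1 − 0.20004389)·358/1823 = 0.79995611·0.19637959 = 0.15709506.
SE(ȳ) = √(0.15709506) = 0.3964.

0.3964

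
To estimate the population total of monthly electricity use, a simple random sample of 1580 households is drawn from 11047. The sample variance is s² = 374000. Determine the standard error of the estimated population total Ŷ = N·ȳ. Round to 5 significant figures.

Var(Ŷ) = N²·Var(ȳ) = N²·(1 − n/N)·s²/n.
f = 1580/11047 = 0.14302526; Var(ȳ) = 0.85697474·374000/1580 = 202.85352.
Var(Ŷ) = 11047² · 202.85352 = 2.4755475 × 10^10.
SE(Ŷ) = √(2.4755475 × 10^10) = 157340.

157340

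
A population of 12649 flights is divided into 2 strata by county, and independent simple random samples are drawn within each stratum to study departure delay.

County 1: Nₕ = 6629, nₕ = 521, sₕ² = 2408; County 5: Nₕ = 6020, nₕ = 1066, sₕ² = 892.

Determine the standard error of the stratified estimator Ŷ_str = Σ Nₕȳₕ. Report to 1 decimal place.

Var(Ŷ_str) = Σₕ Nₕ²(1 − fₕ)sₕ²/nₕ.
County 1: 6629²·(1 − 521/6629)·2408/521 = 1.8713965 × 10^8.
County 5: 6020²·(1 − 1066/6020)·892/1066 = 2.4955148 × 10^7.
Sum = 2.120948 × 10^8.
SE = √(2.120948 × 10^8) = 14563.5.

14563.5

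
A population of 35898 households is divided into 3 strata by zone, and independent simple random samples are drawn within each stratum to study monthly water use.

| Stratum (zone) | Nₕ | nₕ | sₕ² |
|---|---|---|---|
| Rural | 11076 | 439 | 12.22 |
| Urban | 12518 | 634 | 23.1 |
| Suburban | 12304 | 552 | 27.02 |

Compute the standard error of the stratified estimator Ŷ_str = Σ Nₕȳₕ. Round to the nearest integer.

3972

Var(Ŷ_str) = Σₕ Nₕ²(1 − fₕ)sₕ²/nₕ.
Rural: 11076²·(1 − 439/11076)·12.22/439 = 3.2795087 × 10^6.
Urban: 12518²·(1 − 634/12518)·23.1/634 = 5.4202624 × 10^6.
Suburban: 12304²·(1 − 552/12304)·27.02/552 = 7.0778992 × 10^6.
Sum = 1.577767 × 10^7.
SE = √(1.577767 × 10^7) = 3972.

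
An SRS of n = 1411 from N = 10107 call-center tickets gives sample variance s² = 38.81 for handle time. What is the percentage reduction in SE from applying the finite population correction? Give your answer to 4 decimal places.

7.2426

f = n/N = 1411/10107 = 0.13960621.
SE_no-fpc = √(s²/n) = 0.16584727; SE_fpc = √((1−f)s²/n) = 0.15383563.
Ratio = √(1−f) = 0.92757414. Reduction = 100·(1 − 0.92757414) = 7.2426%.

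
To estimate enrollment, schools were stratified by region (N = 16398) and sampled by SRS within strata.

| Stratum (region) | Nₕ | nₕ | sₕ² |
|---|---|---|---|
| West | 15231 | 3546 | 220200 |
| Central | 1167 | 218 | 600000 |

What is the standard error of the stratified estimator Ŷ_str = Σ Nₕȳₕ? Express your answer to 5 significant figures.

Var(Ŷ_str) = Σₕ Nₕ²(1 − fₕ)sₕ²/nₕ.
West: 15231²·(1 − 3546/15231)·220200/3546 = 1.1051869 × 10^10.
Central: 1167²·(1 − 218/1167)·600000/218 = 3.0481183 × 10^9.
Sum = 1.4099987 × 10^10.
SE = √(1.4099987 × 10^10) = 118740.

118740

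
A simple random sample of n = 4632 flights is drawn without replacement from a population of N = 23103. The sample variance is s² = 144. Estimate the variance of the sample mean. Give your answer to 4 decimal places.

Under SRS without replacement, Var(ȳ) = (1 − f)·s²/n with f = n/N = 4632/23103 = 0.20049344.
Var(ȳ) = (1 − 0.20049344)·144/4632 = 0.79950656·0.031088083 = 0.024855126.

0.0249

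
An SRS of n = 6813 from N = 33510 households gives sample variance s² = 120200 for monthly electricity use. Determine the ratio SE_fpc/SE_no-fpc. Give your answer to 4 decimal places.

f = n/N = 6813/33510 = 0.20331244.
SE_no-fpc = √(s²/n) = 4.2003264; SE_fpc = √((1−f)s²/n) = 3.7491003.
Ratio = √(1−f) = 0.89257356.

0.8926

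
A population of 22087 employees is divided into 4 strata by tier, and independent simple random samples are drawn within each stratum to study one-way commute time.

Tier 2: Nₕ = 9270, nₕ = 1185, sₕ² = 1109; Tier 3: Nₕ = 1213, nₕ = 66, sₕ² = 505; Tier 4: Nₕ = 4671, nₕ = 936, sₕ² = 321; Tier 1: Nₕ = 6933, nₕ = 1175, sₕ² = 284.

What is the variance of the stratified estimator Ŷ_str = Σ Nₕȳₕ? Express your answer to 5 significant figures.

Var(Ŷ_str) = Σₕ Nₕ²(1 − fₕ)sₕ²/nₕ.
Tier 2: 9270²·(1 − 1185/9270)·1109/1185 = 7.0141162 × 10^7.
Tier 3: 1213²·(1 − 66/1213)·505/66 = 1.0645637 × 10^7.
Tier 4: 4671²·(1 − 936/4671)·321/936 = 5.9831468 × 10^6.
Tier 1: 6933²·(1 − 1175/6933)·284/1175 = 9.6488007 × 10^6.
Sum = 9.6418747 × 10^7.

9.6419 × 10^7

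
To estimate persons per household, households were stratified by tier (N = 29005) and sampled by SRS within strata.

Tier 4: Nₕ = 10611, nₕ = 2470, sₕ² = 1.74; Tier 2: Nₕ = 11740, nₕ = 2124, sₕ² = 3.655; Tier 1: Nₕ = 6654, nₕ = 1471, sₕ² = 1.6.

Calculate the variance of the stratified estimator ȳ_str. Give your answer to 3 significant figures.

Var(ȳ_str) = Σₕ Wₕ²(1 − fₕ)sₕ²/nₕ with Wₕ = Nₕ/N, N = 29005.
Tier 4: Wₕ = 0.36583348; term = 0.36583348²·(1 − 0.23277731)·1.74/2470 = 7.2333691 × 10^-5.
Tier 2: Wₕ = 0.40475780; term = 0.40475780²·(1 − 0.18091993)·3.655/2124 = 2.3091369 × 10^-4.
Tier 1: Wₕ = 0.22940872; term = 0.22940872²·(1 − 0.22107003)·1.6/1471 = 4.4588779 × 10^-5.
Sum = 3.4783616 × 10^-4.

3.48 × 10^-4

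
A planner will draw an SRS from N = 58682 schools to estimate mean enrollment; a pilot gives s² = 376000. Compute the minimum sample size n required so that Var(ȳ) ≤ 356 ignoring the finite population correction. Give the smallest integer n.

1057

Without fpc, n₀ = s²/D = 376000/356 = 1056.1798.
Rounding up, n = 1057.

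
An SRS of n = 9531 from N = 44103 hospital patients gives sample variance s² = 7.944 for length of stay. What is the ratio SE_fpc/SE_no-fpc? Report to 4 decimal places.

f = n/N = 9531/44103 = 0.21610775.
SE_no-fpc = √(s²/n) = 0.028870239; SE_fpc = √((1−f)s²/n) = 0.025561043.
Ratio = √(1−f) = 0.88537690.

0.8854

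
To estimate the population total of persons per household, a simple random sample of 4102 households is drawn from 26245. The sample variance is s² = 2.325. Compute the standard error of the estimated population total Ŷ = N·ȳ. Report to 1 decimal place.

573.9

Var(Ŷ) = N²·Var(ȳ) = N²·(1 − n/N)·s²/n.
f = 4102/26245 = 0.15629644; Var(ȳ) = 0.84370356·2.325/4102 = 4.7820838 × 10^-4.
Var(Ŷ) = 26245² · (4.7820838 × 10^-4) = 329389.94.
SE(Ŷ) = √(329389.94) = 573.9.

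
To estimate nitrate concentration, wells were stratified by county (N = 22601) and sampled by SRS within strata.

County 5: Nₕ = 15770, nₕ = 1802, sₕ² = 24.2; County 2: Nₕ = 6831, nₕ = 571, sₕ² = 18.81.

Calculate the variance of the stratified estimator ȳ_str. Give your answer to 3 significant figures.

0.00855

Var(ȳ_str) = Σₕ Wₕ²(1 − fₕ)sₕ²/nₕ with Wₕ = Nₕ/N, N = 22601.
County 5: Wₕ = 0.69775674; term = 0.69775674²·(1 − 0.11426760)·24.2/1802 = 0.005791235.
County 2: Wₕ = 0.30224326; term = 0.30224326²·(1 − 0.08358952)·18.81/571 = 0.002757757.
Sum = 0.008548992.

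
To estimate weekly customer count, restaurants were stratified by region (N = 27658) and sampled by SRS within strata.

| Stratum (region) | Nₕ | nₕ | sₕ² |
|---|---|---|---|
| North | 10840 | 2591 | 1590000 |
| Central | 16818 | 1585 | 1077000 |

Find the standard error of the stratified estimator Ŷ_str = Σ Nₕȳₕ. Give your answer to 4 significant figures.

Var(Ŷ_str) = Σₕ Nₕ²(1 − fₕ)sₕ²/nₕ.
North: 10840²·(1 − 2591/10840)·1590000/2591 = 5.4873201 × 10^10.
Central: 16818²·(1 − 1585/16818)·1077000/1585 = 1.7407894 × 10^11.
Sum = 2.2895214 × 10^11.
SE = √(2.2895214 × 10^11) = 478500.

478500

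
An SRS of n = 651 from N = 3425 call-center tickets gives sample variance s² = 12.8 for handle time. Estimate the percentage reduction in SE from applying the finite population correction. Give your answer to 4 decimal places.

10.0041

f = n/N = 651/3425 = 0.19007299.
SE_no-fpc = √(s²/n) = 0.14022146; SE_fpc = √((1−f)s²/n) = 0.12619363.
Ratio = √(1−f) = 0.89995945. Reduction = 100·(1 − 0.89995945) = 10.0041%.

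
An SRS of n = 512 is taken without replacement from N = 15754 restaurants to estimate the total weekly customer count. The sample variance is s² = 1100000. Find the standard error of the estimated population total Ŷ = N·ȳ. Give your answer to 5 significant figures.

Var(Ŷ) = N²·Var(ȳ) = N²·(1 − n/N)·s²/n.
f = 512/15754 = 0.03249968; Var(ȳ) = 0.96750032·1100000/512 = 2078.614.
Var(Ŷ) = 15754² · 2078.614 = 5.1588812 × 10^11.
SE(Ŷ) = √(5.1588812 × 10^11) = 718250.

718250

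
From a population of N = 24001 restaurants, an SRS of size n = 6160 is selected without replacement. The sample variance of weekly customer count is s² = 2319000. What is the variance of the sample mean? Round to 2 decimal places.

279.84

Under SRS without replacement, Var(ȳ) = (1 − f)·s²/n with f = n/N = 6160/24001 = 0.25665597.
Var(ȳ) = (1 − 0.25665597)·2319000/6160 = 0.74334403·376.46104 = 279.84006.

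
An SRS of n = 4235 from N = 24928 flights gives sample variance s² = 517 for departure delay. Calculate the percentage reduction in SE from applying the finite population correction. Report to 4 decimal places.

8.8896

f = n/N = 4235/24928 = 0.16988928.
SE_no-fpc = √(s²/n) = 0.34939651; SE_fpc = √((1−f)s²/n) = 0.3183366.
Ratio = √(1−f) = 0.91110412. Reduction = 100·(1 − 0.91110412) = 8.8896%.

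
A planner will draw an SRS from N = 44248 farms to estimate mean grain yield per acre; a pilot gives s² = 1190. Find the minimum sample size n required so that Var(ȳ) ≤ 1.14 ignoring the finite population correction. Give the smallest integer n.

Without fpc, n₀ = s²/D = 1190/1.14 = 1043.8596.
Rounding up, n = 1044.

1044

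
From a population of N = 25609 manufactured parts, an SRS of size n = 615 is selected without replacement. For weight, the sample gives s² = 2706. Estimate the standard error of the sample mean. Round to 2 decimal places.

Under SRS without replacement, Var(ȳ) = (1 − f)·s²/n with f = n/N = 615/25609 = 0.02401499.
Var(ȳ) = (1 − 0.02401499)·2706/615 = 0.97598501·4.4 = 4.294334.
SE(ȳ) = √(4.294334) = 2.07.

2.07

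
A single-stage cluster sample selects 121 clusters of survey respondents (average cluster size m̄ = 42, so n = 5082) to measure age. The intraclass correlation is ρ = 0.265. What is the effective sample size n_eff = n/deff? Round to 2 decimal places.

deff = 1 + (42 − 1)·0.265 = 1 + 10.865 = 11.865.
n_eff = 5082 / 11.865 = 428.32.

428.32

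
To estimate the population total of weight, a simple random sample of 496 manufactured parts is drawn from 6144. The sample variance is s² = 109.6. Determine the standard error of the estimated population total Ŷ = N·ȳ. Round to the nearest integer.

2769

Var(Ŷ) = N²·Var(ȳ) = N²·(1 − n/N)·s²/n.
f = 496/6144 = 0.08072917; Var(ȳ) = 0.91927083·109.6/496 = 0.2031292.
Var(Ŷ) = 6144² · 0.2031292 = 7.6678705 × 10^6.
SE(Ŷ) = √(7.6678705 × 10^6) = 2769.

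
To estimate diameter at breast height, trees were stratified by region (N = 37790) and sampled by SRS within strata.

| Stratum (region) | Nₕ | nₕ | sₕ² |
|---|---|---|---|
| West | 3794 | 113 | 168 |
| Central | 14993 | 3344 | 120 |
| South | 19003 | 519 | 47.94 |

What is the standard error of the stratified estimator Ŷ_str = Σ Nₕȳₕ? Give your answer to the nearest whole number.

Var(Ŷ_str) = Σₕ Nₕ²(1 − fₕ)sₕ²/nₕ.
West: 3794²·(1 − 113/3794)·168/113 = 2.0763185 × 10^7.
Central: 14993²·(1 − 3344/14993)·120/3344 = 6.2674686 × 10^6.
South: 19003²·(1 − 519/19003)·47.94/519 = 3.2445076 × 10^7.
Sum = 5.947573 × 10^7.
SE = √(5.947573 × 10^7) = 7712.

7712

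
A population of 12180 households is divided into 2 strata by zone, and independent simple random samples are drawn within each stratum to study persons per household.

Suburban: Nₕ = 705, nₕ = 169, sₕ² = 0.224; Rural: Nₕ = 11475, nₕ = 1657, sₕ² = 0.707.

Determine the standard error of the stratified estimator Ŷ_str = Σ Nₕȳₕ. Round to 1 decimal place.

Var(Ŷ_str) = Σₕ Nₕ²(1 − fₕ)sₕ²/nₕ.
Suburban: 705²·(1 − 169/705)·0.224/169 = 500.8587.
Rural: 11475²·(1 − 1657/11475)·0.707/1657 = 48069.835.
Sum = 48570.694.
SE = √(48570.694) = 220.4.

220.4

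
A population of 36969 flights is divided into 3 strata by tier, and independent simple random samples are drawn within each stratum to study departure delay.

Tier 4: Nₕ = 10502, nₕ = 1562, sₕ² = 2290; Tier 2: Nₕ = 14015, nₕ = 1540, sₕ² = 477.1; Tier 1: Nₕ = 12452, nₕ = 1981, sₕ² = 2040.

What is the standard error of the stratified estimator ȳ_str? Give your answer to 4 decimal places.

Var(ȳ_str) = Σₕ Wₕ²(1 − fₕ)sₕ²/nₕ with Wₕ = Nₕ/N, N = 36969.
Tier 4: Wₕ = 0.28407585; term = 0.28407585²·(1 − 0.14873357)·2290/1562 = 0.10071371.
Tier 2: Wₕ = 0.37910141; term = 0.37910141²·(1 − 0.10988227)·477.1/1540 = 0.039632087.
Tier 1: Wₕ = 0.33682274; term = 0.33682274²·(1 − 0.15909091)·2040/1981 = 0.098242082.
Sum = 0.23858788.
SE = √(0.23858788) = 0.4885.

0.4885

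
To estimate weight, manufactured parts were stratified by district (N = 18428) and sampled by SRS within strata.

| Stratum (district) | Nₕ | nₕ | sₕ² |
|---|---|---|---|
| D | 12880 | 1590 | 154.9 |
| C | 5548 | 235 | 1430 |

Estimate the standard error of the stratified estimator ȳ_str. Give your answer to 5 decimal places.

Var(ȳ_str) = Σₕ Wₕ²(1 − fₕ)sₕ²/nₕ with Wₕ = Nₕ/N, N = 18428.
D: Wₕ = 0.69893640; term = 0.69893640²·(1 − 0.12344720)·154.9/1590 = 0.041716483.
C: Wₕ = 0.30106360; term = 0.30106360²·(1 − 0.04235761)·1430/235 = 0.5281874.
Sum = 0.56990388.
SE = √(0.56990388) = 0.75492.

0.75492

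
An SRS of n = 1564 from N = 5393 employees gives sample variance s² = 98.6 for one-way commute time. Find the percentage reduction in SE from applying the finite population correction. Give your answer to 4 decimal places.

15.7388

f = n/N = 1564/5393 = 0.29000556.
SE_no-fpc = √(s²/n) = 0.2510846; SE_fpc = √((1−f)s²/n) = 0.21156682.
Ratio = √(1−f) = 0.84261168. Reduction = 100·(1 − 0.84261168) = 15.7388%.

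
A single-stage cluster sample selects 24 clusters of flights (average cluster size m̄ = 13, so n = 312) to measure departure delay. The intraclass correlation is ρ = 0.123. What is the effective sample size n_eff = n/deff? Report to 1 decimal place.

deff = 1 + (13 − 1)·0.123 = 1 + 1.476 = 2.476.
n_eff = 312 / 2.476 = 126.0.

126.0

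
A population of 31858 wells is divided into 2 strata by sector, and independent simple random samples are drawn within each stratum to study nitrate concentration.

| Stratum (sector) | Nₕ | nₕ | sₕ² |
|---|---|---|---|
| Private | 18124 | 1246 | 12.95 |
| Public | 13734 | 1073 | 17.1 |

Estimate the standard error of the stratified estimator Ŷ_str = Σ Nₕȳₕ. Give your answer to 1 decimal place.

2439.3

Var(Ŷ_str) = Σₕ Nₕ²(1 − fₕ)sₕ²/nₕ.
Private: 18124²·(1 − 1246/18124)·12.95/1246 = 3.1792652 × 10^6.
Public: 13734²·(1 − 1073/13734)·17.1/1073 = 2.771159 × 10^6.
Sum = 5.9504242 × 10^6.
SE = √(5.9504242 × 10^6) = 2439.3.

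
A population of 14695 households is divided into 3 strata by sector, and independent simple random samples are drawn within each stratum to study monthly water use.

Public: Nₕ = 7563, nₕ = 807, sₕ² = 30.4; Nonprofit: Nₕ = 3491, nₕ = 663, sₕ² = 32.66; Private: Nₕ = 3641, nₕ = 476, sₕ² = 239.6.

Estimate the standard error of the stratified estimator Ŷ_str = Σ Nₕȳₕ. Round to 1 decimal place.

2865.6

Var(Ŷ_str) = Σₕ Nₕ²(1 − fₕ)sₕ²/nₕ.
Public: 7563²·(1 − 807/7563)·30.4/807 = 1.9247919 × 10^6.
Nonprofit: 3491²·(1 − 663/3491)·32.66/663 = 486330.95.
Private: 3641²·(1 − 476/3641)·239.6/476 = 5.8006178 × 10^6.
Sum = 8.2117407 × 10^6.
SE = √(8.2117407 × 10^6) = 2865.6.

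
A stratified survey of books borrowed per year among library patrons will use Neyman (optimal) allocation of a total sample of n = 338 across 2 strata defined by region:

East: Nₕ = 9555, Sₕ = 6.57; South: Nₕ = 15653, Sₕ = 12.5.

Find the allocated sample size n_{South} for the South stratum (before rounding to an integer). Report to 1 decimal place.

255.9

Neyman allocation: nₕ = n·NₕSₕ / Σⱼ NⱼSⱼ.
Σ NⱼSⱼ = 9555·6.57 + 15653·12.5 = 258438.85.
n_{South} = 338·15653·12.5 / 258438.85 = 255.9.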